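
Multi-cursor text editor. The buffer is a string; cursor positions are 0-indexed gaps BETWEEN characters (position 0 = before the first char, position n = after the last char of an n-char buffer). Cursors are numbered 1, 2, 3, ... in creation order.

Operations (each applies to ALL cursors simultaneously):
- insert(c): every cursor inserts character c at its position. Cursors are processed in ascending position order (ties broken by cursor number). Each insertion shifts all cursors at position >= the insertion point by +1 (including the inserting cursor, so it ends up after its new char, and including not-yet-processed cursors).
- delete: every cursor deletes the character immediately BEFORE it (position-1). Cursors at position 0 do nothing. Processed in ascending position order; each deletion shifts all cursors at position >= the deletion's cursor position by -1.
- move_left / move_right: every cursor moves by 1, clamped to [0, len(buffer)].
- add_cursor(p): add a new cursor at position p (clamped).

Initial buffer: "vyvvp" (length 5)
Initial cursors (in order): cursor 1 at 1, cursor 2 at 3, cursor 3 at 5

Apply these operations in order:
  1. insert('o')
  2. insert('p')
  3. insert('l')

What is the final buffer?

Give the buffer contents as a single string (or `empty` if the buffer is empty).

Answer: voplyvoplvpopl

Derivation:
After op 1 (insert('o')): buffer="voyvovpo" (len 8), cursors c1@2 c2@5 c3@8, authorship .1..2..3
After op 2 (insert('p')): buffer="vopyvopvpop" (len 11), cursors c1@3 c2@7 c3@11, authorship .11..22..33
After op 3 (insert('l')): buffer="voplyvoplvpopl" (len 14), cursors c1@4 c2@9 c3@14, authorship .111..222..333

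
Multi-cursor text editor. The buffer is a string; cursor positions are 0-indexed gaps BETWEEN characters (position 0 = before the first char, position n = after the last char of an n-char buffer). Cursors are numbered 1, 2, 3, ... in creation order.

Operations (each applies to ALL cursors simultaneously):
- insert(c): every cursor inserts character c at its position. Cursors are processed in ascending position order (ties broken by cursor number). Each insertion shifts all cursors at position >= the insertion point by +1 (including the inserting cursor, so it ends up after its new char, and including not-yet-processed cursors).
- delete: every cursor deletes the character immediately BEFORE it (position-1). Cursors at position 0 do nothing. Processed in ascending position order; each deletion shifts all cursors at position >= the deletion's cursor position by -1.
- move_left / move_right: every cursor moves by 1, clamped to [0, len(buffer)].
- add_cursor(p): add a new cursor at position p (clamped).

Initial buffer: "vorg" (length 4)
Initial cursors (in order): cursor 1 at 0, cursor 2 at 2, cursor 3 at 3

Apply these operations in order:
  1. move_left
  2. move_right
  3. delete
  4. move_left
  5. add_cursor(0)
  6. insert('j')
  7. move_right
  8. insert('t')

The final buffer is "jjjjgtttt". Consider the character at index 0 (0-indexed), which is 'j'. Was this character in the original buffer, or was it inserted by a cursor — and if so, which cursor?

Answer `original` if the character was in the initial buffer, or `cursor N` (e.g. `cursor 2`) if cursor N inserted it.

After op 1 (move_left): buffer="vorg" (len 4), cursors c1@0 c2@1 c3@2, authorship ....
After op 2 (move_right): buffer="vorg" (len 4), cursors c1@1 c2@2 c3@3, authorship ....
After op 3 (delete): buffer="g" (len 1), cursors c1@0 c2@0 c3@0, authorship .
After op 4 (move_left): buffer="g" (len 1), cursors c1@0 c2@0 c3@0, authorship .
After op 5 (add_cursor(0)): buffer="g" (len 1), cursors c1@0 c2@0 c3@0 c4@0, authorship .
After op 6 (insert('j')): buffer="jjjjg" (len 5), cursors c1@4 c2@4 c3@4 c4@4, authorship 1234.
After op 7 (move_right): buffer="jjjjg" (len 5), cursors c1@5 c2@5 c3@5 c4@5, authorship 1234.
After op 8 (insert('t')): buffer="jjjjgtttt" (len 9), cursors c1@9 c2@9 c3@9 c4@9, authorship 1234.1234
Authorship (.=original, N=cursor N): 1 2 3 4 . 1 2 3 4
Index 0: author = 1

Answer: cursor 1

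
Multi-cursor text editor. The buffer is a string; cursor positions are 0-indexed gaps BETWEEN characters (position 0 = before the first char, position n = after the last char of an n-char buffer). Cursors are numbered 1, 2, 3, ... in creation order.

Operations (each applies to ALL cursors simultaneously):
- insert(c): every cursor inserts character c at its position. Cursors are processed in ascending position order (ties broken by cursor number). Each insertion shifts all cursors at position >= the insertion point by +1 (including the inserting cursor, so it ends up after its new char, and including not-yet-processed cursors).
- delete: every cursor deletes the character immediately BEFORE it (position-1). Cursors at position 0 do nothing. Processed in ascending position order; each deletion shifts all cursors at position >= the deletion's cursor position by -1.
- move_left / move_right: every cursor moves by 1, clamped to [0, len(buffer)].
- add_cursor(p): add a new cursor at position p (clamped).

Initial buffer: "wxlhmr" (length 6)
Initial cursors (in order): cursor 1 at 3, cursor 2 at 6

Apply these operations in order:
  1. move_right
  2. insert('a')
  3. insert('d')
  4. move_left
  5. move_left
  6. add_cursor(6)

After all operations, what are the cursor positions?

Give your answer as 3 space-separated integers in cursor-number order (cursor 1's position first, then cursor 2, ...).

Answer: 4 8 6

Derivation:
After op 1 (move_right): buffer="wxlhmr" (len 6), cursors c1@4 c2@6, authorship ......
After op 2 (insert('a')): buffer="wxlhamra" (len 8), cursors c1@5 c2@8, authorship ....1..2
After op 3 (insert('d')): buffer="wxlhadmrad" (len 10), cursors c1@6 c2@10, authorship ....11..22
After op 4 (move_left): buffer="wxlhadmrad" (len 10), cursors c1@5 c2@9, authorship ....11..22
After op 5 (move_left): buffer="wxlhadmrad" (len 10), cursors c1@4 c2@8, authorship ....11..22
After op 6 (add_cursor(6)): buffer="wxlhadmrad" (len 10), cursors c1@4 c3@6 c2@8, authorship ....11..22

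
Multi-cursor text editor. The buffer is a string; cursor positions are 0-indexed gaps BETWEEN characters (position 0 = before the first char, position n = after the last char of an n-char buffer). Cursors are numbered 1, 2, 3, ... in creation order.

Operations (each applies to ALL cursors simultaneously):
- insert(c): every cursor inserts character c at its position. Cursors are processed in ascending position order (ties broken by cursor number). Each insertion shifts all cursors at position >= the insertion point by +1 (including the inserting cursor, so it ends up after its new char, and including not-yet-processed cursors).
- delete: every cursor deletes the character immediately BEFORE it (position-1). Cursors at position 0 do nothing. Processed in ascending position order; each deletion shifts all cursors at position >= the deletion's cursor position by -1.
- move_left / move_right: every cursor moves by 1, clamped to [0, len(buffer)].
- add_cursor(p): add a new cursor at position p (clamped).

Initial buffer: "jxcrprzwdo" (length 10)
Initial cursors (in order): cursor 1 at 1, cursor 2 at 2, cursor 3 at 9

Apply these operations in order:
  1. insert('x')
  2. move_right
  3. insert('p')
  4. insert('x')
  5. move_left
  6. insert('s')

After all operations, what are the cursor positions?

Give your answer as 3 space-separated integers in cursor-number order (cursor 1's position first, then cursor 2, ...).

After op 1 (insert('x')): buffer="jxxxcrprzwdxo" (len 13), cursors c1@2 c2@4 c3@12, authorship .1.2.......3.
After op 2 (move_right): buffer="jxxxcrprzwdxo" (len 13), cursors c1@3 c2@5 c3@13, authorship .1.2.......3.
After op 3 (insert('p')): buffer="jxxpxcprprzwdxop" (len 16), cursors c1@4 c2@7 c3@16, authorship .1.12.2......3.3
After op 4 (insert('x')): buffer="jxxpxxcpxrprzwdxopx" (len 19), cursors c1@5 c2@9 c3@19, authorship .1.112.22......3.33
After op 5 (move_left): buffer="jxxpxxcpxrprzwdxopx" (len 19), cursors c1@4 c2@8 c3@18, authorship .1.112.22......3.33
After op 6 (insert('s')): buffer="jxxpsxxcpsxrprzwdxopsx" (len 22), cursors c1@5 c2@10 c3@21, authorship .1.1112.222......3.333

Answer: 5 10 21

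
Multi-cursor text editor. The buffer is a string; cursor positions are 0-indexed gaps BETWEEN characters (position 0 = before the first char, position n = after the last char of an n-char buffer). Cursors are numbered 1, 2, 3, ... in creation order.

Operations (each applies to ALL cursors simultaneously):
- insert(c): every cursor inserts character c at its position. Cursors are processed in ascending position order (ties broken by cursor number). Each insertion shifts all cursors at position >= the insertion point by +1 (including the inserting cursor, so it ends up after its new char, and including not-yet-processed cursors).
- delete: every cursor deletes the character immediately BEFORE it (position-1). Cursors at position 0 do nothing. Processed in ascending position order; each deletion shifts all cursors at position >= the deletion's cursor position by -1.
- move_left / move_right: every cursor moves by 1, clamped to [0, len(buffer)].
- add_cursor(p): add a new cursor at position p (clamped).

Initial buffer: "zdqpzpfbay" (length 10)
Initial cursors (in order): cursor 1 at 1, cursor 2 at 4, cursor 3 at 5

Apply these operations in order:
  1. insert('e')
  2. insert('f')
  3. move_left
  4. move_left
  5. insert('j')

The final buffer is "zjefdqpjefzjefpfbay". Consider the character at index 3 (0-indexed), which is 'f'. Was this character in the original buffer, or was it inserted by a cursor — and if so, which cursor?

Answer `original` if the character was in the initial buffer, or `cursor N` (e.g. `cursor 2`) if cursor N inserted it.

After op 1 (insert('e')): buffer="zedqpezepfbay" (len 13), cursors c1@2 c2@6 c3@8, authorship .1...2.3.....
After op 2 (insert('f')): buffer="zefdqpefzefpfbay" (len 16), cursors c1@3 c2@8 c3@11, authorship .11...22.33.....
After op 3 (move_left): buffer="zefdqpefzefpfbay" (len 16), cursors c1@2 c2@7 c3@10, authorship .11...22.33.....
After op 4 (move_left): buffer="zefdqpefzefpfbay" (len 16), cursors c1@1 c2@6 c3@9, authorship .11...22.33.....
After op 5 (insert('j')): buffer="zjefdqpjefzjefpfbay" (len 19), cursors c1@2 c2@8 c3@12, authorship .111...222.333.....
Authorship (.=original, N=cursor N): . 1 1 1 . . . 2 2 2 . 3 3 3 . . . . .
Index 3: author = 1

Answer: cursor 1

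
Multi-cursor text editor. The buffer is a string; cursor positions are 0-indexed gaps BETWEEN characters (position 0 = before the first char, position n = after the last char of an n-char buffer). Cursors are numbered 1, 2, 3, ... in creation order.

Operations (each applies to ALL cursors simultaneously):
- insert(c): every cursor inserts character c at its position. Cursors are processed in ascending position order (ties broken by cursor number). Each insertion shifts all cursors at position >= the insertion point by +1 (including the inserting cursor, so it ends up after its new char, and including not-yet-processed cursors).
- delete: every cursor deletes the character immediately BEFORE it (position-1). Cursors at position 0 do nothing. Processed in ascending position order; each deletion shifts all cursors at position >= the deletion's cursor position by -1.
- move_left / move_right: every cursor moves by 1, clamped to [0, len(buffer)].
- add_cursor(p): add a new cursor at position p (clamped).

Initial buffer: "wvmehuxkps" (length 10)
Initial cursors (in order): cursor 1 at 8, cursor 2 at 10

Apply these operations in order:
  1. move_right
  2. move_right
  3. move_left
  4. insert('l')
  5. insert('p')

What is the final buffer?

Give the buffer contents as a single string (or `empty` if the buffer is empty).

Answer: wvmehuxkpllpps

Derivation:
After op 1 (move_right): buffer="wvmehuxkps" (len 10), cursors c1@9 c2@10, authorship ..........
After op 2 (move_right): buffer="wvmehuxkps" (len 10), cursors c1@10 c2@10, authorship ..........
After op 3 (move_left): buffer="wvmehuxkps" (len 10), cursors c1@9 c2@9, authorship ..........
After op 4 (insert('l')): buffer="wvmehuxkplls" (len 12), cursors c1@11 c2@11, authorship .........12.
After op 5 (insert('p')): buffer="wvmehuxkpllpps" (len 14), cursors c1@13 c2@13, authorship .........1212.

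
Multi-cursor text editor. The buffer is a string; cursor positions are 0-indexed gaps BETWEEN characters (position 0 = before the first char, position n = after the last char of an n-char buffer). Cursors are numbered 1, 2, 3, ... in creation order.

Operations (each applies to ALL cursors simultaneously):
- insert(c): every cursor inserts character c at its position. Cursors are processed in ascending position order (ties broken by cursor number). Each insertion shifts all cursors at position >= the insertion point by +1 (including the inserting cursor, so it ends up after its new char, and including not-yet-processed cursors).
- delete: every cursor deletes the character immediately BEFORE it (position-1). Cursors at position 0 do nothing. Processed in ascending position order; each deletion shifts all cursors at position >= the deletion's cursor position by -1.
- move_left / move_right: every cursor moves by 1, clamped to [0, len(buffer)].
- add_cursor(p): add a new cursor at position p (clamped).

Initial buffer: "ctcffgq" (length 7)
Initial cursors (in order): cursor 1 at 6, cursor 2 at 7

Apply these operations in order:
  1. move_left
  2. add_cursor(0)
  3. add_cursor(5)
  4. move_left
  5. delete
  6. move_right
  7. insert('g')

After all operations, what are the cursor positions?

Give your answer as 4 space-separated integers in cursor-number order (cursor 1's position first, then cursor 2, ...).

Answer: 7 7 2 7

Derivation:
After op 1 (move_left): buffer="ctcffgq" (len 7), cursors c1@5 c2@6, authorship .......
After op 2 (add_cursor(0)): buffer="ctcffgq" (len 7), cursors c3@0 c1@5 c2@6, authorship .......
After op 3 (add_cursor(5)): buffer="ctcffgq" (len 7), cursors c3@0 c1@5 c4@5 c2@6, authorship .......
After op 4 (move_left): buffer="ctcffgq" (len 7), cursors c3@0 c1@4 c4@4 c2@5, authorship .......
After op 5 (delete): buffer="ctgq" (len 4), cursors c3@0 c1@2 c2@2 c4@2, authorship ....
After op 6 (move_right): buffer="ctgq" (len 4), cursors c3@1 c1@3 c2@3 c4@3, authorship ....
After op 7 (insert('g')): buffer="cgtggggq" (len 8), cursors c3@2 c1@7 c2@7 c4@7, authorship .3..124.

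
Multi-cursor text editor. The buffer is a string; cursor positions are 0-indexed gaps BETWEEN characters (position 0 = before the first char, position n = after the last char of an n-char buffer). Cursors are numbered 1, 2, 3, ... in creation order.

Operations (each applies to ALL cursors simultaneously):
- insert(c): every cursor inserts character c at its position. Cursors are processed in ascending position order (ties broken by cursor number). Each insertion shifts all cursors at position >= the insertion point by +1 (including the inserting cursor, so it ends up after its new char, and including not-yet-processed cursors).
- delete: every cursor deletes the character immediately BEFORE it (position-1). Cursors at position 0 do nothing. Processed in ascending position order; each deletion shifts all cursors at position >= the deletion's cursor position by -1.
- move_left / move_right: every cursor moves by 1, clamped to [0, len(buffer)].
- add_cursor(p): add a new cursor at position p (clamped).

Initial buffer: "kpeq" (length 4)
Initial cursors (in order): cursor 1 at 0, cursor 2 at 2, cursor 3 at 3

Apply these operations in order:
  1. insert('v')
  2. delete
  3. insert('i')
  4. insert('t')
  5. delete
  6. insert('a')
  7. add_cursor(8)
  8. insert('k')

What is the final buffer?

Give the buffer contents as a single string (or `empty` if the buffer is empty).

After op 1 (insert('v')): buffer="vkpvevq" (len 7), cursors c1@1 c2@4 c3@6, authorship 1..2.3.
After op 2 (delete): buffer="kpeq" (len 4), cursors c1@0 c2@2 c3@3, authorship ....
After op 3 (insert('i')): buffer="ikpieiq" (len 7), cursors c1@1 c2@4 c3@6, authorship 1..2.3.
After op 4 (insert('t')): buffer="itkpiteitq" (len 10), cursors c1@2 c2@6 c3@9, authorship 11..22.33.
After op 5 (delete): buffer="ikpieiq" (len 7), cursors c1@1 c2@4 c3@6, authorship 1..2.3.
After op 6 (insert('a')): buffer="iakpiaeiaq" (len 10), cursors c1@2 c2@6 c3@9, authorship 11..22.33.
After op 7 (add_cursor(8)): buffer="iakpiaeiaq" (len 10), cursors c1@2 c2@6 c4@8 c3@9, authorship 11..22.33.
After op 8 (insert('k')): buffer="iakkpiakeikakq" (len 14), cursors c1@3 c2@8 c4@11 c3@13, authorship 111..222.3433.

Answer: iakkpiakeikakq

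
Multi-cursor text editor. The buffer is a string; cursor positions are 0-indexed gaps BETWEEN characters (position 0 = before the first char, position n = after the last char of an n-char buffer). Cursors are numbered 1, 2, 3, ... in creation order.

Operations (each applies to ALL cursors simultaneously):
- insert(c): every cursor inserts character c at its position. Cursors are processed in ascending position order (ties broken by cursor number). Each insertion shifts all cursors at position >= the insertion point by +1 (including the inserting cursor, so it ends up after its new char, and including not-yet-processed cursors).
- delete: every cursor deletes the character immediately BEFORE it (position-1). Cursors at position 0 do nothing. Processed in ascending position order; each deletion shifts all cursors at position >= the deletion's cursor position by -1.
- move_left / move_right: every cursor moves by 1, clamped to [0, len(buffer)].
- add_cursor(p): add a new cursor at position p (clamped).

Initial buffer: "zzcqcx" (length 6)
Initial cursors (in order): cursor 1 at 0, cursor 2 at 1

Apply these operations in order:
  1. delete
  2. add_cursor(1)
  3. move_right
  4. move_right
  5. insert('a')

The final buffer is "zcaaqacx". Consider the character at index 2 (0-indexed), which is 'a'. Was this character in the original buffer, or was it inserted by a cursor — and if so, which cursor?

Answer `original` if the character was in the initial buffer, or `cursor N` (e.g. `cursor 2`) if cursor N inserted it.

After op 1 (delete): buffer="zcqcx" (len 5), cursors c1@0 c2@0, authorship .....
After op 2 (add_cursor(1)): buffer="zcqcx" (len 5), cursors c1@0 c2@0 c3@1, authorship .....
After op 3 (move_right): buffer="zcqcx" (len 5), cursors c1@1 c2@1 c3@2, authorship .....
After op 4 (move_right): buffer="zcqcx" (len 5), cursors c1@2 c2@2 c3@3, authorship .....
After op 5 (insert('a')): buffer="zcaaqacx" (len 8), cursors c1@4 c2@4 c3@6, authorship ..12.3..
Authorship (.=original, N=cursor N): . . 1 2 . 3 . .
Index 2: author = 1

Answer: cursor 1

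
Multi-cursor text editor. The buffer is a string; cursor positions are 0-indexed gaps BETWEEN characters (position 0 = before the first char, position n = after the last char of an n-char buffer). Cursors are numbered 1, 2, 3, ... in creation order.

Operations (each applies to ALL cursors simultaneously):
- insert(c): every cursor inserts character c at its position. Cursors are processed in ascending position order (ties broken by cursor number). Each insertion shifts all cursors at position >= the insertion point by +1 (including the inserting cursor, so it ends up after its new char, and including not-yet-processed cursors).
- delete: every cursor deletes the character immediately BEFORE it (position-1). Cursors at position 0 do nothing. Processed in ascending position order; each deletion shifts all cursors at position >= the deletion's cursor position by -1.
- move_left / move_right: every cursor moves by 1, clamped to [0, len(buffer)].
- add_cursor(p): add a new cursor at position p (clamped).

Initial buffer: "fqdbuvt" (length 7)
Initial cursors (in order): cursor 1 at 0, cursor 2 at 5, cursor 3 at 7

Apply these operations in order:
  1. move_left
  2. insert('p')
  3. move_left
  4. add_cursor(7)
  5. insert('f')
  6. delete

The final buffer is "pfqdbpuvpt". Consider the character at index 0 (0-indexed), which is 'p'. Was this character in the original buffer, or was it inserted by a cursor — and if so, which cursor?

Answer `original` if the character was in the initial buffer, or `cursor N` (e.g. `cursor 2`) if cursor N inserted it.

Answer: cursor 1

Derivation:
After op 1 (move_left): buffer="fqdbuvt" (len 7), cursors c1@0 c2@4 c3@6, authorship .......
After op 2 (insert('p')): buffer="pfqdbpuvpt" (len 10), cursors c1@1 c2@6 c3@9, authorship 1....2..3.
After op 3 (move_left): buffer="pfqdbpuvpt" (len 10), cursors c1@0 c2@5 c3@8, authorship 1....2..3.
After op 4 (add_cursor(7)): buffer="pfqdbpuvpt" (len 10), cursors c1@0 c2@5 c4@7 c3@8, authorship 1....2..3.
After op 5 (insert('f')): buffer="fpfqdbfpufvfpt" (len 14), cursors c1@1 c2@7 c4@10 c3@12, authorship 11....22.4.33.
After op 6 (delete): buffer="pfqdbpuvpt" (len 10), cursors c1@0 c2@5 c4@7 c3@8, authorship 1....2..3.
Authorship (.=original, N=cursor N): 1 . . . . 2 . . 3 .
Index 0: author = 1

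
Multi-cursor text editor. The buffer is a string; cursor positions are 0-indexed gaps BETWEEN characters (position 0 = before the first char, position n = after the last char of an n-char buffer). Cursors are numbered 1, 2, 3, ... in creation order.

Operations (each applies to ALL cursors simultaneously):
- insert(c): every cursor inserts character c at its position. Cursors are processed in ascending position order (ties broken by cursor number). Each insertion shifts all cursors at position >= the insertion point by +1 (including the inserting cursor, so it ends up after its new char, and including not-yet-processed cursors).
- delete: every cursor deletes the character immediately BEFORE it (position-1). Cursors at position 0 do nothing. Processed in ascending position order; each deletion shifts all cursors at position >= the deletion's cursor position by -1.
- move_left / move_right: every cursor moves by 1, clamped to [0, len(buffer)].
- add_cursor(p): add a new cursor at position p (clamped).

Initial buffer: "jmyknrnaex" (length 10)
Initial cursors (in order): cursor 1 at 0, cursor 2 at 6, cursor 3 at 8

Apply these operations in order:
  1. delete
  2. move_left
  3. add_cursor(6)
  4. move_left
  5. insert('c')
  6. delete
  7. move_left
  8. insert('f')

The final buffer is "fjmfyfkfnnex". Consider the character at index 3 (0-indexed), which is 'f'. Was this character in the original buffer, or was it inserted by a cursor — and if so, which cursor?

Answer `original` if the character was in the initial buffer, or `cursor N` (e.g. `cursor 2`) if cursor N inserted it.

Answer: cursor 2

Derivation:
After op 1 (delete): buffer="jmyknnex" (len 8), cursors c1@0 c2@5 c3@6, authorship ........
After op 2 (move_left): buffer="jmyknnex" (len 8), cursors c1@0 c2@4 c3@5, authorship ........
After op 3 (add_cursor(6)): buffer="jmyknnex" (len 8), cursors c1@0 c2@4 c3@5 c4@6, authorship ........
After op 4 (move_left): buffer="jmyknnex" (len 8), cursors c1@0 c2@3 c3@4 c4@5, authorship ........
After op 5 (insert('c')): buffer="cjmyckcncnex" (len 12), cursors c1@1 c2@5 c3@7 c4@9, authorship 1...2.3.4...
After op 6 (delete): buffer="jmyknnex" (len 8), cursors c1@0 c2@3 c3@4 c4@5, authorship ........
After op 7 (move_left): buffer="jmyknnex" (len 8), cursors c1@0 c2@2 c3@3 c4@4, authorship ........
After op 8 (insert('f')): buffer="fjmfyfkfnnex" (len 12), cursors c1@1 c2@4 c3@6 c4@8, authorship 1..2.3.4....
Authorship (.=original, N=cursor N): 1 . . 2 . 3 . 4 . . . .
Index 3: author = 2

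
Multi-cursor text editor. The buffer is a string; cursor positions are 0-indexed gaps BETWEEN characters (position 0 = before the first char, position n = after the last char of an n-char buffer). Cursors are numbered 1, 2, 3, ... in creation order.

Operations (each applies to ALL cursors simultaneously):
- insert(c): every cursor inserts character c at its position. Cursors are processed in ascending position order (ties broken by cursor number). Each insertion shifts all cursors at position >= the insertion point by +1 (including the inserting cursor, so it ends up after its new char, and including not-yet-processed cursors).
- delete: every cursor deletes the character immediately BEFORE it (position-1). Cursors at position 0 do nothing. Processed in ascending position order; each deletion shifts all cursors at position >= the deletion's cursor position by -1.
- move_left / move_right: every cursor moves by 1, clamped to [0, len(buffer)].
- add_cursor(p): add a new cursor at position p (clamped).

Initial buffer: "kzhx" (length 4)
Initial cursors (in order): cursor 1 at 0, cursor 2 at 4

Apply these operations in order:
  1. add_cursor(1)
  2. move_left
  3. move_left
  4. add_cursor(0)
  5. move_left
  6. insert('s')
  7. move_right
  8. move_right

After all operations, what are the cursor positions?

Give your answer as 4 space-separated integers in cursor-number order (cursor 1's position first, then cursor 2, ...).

Answer: 5 7 5 5

Derivation:
After op 1 (add_cursor(1)): buffer="kzhx" (len 4), cursors c1@0 c3@1 c2@4, authorship ....
After op 2 (move_left): buffer="kzhx" (len 4), cursors c1@0 c3@0 c2@3, authorship ....
After op 3 (move_left): buffer="kzhx" (len 4), cursors c1@0 c3@0 c2@2, authorship ....
After op 4 (add_cursor(0)): buffer="kzhx" (len 4), cursors c1@0 c3@0 c4@0 c2@2, authorship ....
After op 5 (move_left): buffer="kzhx" (len 4), cursors c1@0 c3@0 c4@0 c2@1, authorship ....
After op 6 (insert('s')): buffer="ssskszhx" (len 8), cursors c1@3 c3@3 c4@3 c2@5, authorship 134.2...
After op 7 (move_right): buffer="ssskszhx" (len 8), cursors c1@4 c3@4 c4@4 c2@6, authorship 134.2...
After op 8 (move_right): buffer="ssskszhx" (len 8), cursors c1@5 c3@5 c4@5 c2@7, authorship 134.2...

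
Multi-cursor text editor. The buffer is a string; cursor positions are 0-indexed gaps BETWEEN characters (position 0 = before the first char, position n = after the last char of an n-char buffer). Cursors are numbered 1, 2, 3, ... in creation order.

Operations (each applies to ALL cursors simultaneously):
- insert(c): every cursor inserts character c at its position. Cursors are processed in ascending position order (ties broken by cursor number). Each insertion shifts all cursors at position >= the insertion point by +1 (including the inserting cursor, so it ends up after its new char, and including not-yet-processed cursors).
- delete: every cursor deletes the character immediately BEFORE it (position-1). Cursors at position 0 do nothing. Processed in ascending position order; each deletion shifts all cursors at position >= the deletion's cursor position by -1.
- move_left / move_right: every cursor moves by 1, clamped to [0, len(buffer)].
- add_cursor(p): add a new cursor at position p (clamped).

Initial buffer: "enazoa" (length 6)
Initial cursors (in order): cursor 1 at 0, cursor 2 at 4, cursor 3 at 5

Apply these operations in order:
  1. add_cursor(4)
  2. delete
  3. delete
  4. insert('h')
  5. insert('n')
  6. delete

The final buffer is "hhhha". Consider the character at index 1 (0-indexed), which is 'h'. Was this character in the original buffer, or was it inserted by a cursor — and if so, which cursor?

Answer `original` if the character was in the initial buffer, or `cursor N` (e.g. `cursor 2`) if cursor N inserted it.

After op 1 (add_cursor(4)): buffer="enazoa" (len 6), cursors c1@0 c2@4 c4@4 c3@5, authorship ......
After op 2 (delete): buffer="ena" (len 3), cursors c1@0 c2@2 c3@2 c4@2, authorship ...
After op 3 (delete): buffer="a" (len 1), cursors c1@0 c2@0 c3@0 c4@0, authorship .
After op 4 (insert('h')): buffer="hhhha" (len 5), cursors c1@4 c2@4 c3@4 c4@4, authorship 1234.
After op 5 (insert('n')): buffer="hhhhnnnna" (len 9), cursors c1@8 c2@8 c3@8 c4@8, authorship 12341234.
After op 6 (delete): buffer="hhhha" (len 5), cursors c1@4 c2@4 c3@4 c4@4, authorship 1234.
Authorship (.=original, N=cursor N): 1 2 3 4 .
Index 1: author = 2

Answer: cursor 2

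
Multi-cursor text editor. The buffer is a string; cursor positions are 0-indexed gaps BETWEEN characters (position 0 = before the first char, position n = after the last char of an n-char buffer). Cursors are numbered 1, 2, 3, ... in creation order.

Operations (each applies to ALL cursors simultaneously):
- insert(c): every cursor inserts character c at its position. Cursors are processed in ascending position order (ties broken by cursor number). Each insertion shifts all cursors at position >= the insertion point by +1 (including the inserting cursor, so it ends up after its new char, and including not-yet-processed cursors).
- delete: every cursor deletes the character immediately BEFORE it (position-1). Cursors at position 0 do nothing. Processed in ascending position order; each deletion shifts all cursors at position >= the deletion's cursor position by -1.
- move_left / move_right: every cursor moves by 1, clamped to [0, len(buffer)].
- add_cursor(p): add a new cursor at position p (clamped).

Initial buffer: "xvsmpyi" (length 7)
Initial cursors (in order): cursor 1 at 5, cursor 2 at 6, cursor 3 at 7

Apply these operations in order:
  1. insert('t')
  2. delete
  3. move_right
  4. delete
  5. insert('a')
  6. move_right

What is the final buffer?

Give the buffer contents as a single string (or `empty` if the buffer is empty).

After op 1 (insert('t')): buffer="xvsmptytit" (len 10), cursors c1@6 c2@8 c3@10, authorship .....1.2.3
After op 2 (delete): buffer="xvsmpyi" (len 7), cursors c1@5 c2@6 c3@7, authorship .......
After op 3 (move_right): buffer="xvsmpyi" (len 7), cursors c1@6 c2@7 c3@7, authorship .......
After op 4 (delete): buffer="xvsm" (len 4), cursors c1@4 c2@4 c3@4, authorship ....
After op 5 (insert('a')): buffer="xvsmaaa" (len 7), cursors c1@7 c2@7 c3@7, authorship ....123
After op 6 (move_right): buffer="xvsmaaa" (len 7), cursors c1@7 c2@7 c3@7, authorship ....123

Answer: xvsmaaa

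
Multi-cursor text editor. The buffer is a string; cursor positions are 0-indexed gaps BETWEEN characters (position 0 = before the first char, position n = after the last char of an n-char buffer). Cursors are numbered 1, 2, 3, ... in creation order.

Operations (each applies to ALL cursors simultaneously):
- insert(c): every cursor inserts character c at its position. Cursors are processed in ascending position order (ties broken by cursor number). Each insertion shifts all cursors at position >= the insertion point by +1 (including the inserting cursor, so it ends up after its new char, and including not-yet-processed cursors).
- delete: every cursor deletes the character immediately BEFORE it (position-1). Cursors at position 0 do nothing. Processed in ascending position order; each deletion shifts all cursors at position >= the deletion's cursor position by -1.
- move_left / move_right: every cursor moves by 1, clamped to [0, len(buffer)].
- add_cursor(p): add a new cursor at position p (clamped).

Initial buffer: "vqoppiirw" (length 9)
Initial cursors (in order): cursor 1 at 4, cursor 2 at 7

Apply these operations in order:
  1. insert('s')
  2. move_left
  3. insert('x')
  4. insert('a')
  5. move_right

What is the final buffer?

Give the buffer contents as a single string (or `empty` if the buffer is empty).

Answer: vqopxaspiixasrw

Derivation:
After op 1 (insert('s')): buffer="vqopspiisrw" (len 11), cursors c1@5 c2@9, authorship ....1...2..
After op 2 (move_left): buffer="vqopspiisrw" (len 11), cursors c1@4 c2@8, authorship ....1...2..
After op 3 (insert('x')): buffer="vqopxspiixsrw" (len 13), cursors c1@5 c2@10, authorship ....11...22..
After op 4 (insert('a')): buffer="vqopxaspiixasrw" (len 15), cursors c1@6 c2@12, authorship ....111...222..
After op 5 (move_right): buffer="vqopxaspiixasrw" (len 15), cursors c1@7 c2@13, authorship ....111...222..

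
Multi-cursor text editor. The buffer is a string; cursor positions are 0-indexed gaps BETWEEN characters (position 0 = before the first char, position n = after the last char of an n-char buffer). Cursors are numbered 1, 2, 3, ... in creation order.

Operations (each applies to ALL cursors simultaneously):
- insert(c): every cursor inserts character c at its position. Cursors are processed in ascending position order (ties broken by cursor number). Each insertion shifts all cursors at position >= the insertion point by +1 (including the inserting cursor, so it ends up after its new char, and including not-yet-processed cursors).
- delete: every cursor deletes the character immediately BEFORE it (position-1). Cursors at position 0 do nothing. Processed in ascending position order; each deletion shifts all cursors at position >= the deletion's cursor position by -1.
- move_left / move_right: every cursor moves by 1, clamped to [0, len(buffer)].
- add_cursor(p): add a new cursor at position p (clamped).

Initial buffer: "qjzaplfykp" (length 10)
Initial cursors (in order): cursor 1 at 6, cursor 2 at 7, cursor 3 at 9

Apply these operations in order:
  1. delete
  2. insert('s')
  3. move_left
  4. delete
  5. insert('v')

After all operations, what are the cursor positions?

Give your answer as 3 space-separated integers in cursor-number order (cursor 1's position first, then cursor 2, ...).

Answer: 6 6 8

Derivation:
After op 1 (delete): buffer="qjzapyp" (len 7), cursors c1@5 c2@5 c3@6, authorship .......
After op 2 (insert('s')): buffer="qjzapssysp" (len 10), cursors c1@7 c2@7 c3@9, authorship .....12.3.
After op 3 (move_left): buffer="qjzapssysp" (len 10), cursors c1@6 c2@6 c3@8, authorship .....12.3.
After op 4 (delete): buffer="qjzassp" (len 7), cursors c1@4 c2@4 c3@5, authorship ....23.
After op 5 (insert('v')): buffer="qjzavvsvsp" (len 10), cursors c1@6 c2@6 c3@8, authorship ....12233.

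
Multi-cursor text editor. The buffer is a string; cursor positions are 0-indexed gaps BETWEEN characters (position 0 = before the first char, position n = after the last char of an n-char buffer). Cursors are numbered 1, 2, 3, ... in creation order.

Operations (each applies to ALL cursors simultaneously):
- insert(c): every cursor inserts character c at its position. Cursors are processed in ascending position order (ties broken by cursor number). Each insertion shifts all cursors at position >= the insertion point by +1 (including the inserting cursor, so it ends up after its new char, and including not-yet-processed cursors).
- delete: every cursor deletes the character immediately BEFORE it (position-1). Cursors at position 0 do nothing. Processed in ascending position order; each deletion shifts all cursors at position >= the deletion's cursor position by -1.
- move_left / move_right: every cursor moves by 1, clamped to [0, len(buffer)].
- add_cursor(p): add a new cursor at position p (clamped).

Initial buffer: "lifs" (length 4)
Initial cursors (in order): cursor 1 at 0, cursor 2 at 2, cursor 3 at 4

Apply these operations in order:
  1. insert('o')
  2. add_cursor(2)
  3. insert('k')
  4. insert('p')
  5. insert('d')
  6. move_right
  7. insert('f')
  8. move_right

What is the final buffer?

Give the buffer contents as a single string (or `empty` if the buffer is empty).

After op 1 (insert('o')): buffer="oliofso" (len 7), cursors c1@1 c2@4 c3@7, authorship 1..2..3
After op 2 (add_cursor(2)): buffer="oliofso" (len 7), cursors c1@1 c4@2 c2@4 c3@7, authorship 1..2..3
After op 3 (insert('k')): buffer="oklkiokfsok" (len 11), cursors c1@2 c4@4 c2@7 c3@11, authorship 11.4.22..33
After op 4 (insert('p')): buffer="okplkpiokpfsokp" (len 15), cursors c1@3 c4@6 c2@10 c3@15, authorship 111.44.222..333
After op 5 (insert('d')): buffer="okpdlkpdiokpdfsokpd" (len 19), cursors c1@4 c4@8 c2@13 c3@19, authorship 1111.444.2222..3333
After op 6 (move_right): buffer="okpdlkpdiokpdfsokpd" (len 19), cursors c1@5 c4@9 c2@14 c3@19, authorship 1111.444.2222..3333
After op 7 (insert('f')): buffer="okpdlfkpdifokpdffsokpdf" (len 23), cursors c1@6 c4@11 c2@17 c3@23, authorship 1111.1444.42222.2.33333
After op 8 (move_right): buffer="okpdlfkpdifokpdffsokpdf" (len 23), cursors c1@7 c4@12 c2@18 c3@23, authorship 1111.1444.42222.2.33333

Answer: okpdlfkpdifokpdffsokpdf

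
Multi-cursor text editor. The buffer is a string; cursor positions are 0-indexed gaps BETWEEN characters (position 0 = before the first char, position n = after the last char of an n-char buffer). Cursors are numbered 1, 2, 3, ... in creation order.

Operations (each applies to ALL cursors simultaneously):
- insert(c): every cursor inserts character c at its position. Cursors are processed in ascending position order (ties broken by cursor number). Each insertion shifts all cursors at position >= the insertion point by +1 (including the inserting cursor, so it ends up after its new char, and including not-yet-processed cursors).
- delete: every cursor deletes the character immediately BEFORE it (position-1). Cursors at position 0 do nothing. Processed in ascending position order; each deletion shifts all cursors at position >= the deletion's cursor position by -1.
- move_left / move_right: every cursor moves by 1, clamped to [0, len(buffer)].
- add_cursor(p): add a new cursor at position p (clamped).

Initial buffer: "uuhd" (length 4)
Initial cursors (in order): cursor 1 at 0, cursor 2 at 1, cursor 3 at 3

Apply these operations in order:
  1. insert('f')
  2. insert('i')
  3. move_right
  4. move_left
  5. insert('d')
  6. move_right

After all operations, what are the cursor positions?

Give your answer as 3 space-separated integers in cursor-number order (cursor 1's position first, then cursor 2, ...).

After op 1 (insert('f')): buffer="fufuhfd" (len 7), cursors c1@1 c2@3 c3@6, authorship 1.2..3.
After op 2 (insert('i')): buffer="fiufiuhfid" (len 10), cursors c1@2 c2@5 c3@9, authorship 11.22..33.
After op 3 (move_right): buffer="fiufiuhfid" (len 10), cursors c1@3 c2@6 c3@10, authorship 11.22..33.
After op 4 (move_left): buffer="fiufiuhfid" (len 10), cursors c1@2 c2@5 c3@9, authorship 11.22..33.
After op 5 (insert('d')): buffer="fidufiduhfidd" (len 13), cursors c1@3 c2@7 c3@12, authorship 111.222..333.
After op 6 (move_right): buffer="fidufiduhfidd" (len 13), cursors c1@4 c2@8 c3@13, authorship 111.222..333.

Answer: 4 8 13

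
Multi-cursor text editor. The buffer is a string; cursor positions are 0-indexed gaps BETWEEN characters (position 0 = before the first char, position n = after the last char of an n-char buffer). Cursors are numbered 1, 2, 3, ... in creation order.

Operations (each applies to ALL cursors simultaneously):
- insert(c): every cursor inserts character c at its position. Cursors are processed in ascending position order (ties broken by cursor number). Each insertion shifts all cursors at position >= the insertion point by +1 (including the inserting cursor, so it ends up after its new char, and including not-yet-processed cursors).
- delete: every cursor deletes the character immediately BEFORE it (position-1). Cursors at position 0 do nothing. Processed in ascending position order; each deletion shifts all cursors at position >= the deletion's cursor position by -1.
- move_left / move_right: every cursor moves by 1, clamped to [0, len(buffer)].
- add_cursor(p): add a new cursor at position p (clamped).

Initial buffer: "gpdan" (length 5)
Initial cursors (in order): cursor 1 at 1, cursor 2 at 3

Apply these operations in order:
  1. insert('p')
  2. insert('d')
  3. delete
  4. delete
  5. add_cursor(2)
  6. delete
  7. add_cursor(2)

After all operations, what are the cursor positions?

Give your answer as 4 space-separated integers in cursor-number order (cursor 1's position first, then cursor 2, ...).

Answer: 0 0 0 2

Derivation:
After op 1 (insert('p')): buffer="gppdpan" (len 7), cursors c1@2 c2@5, authorship .1..2..
After op 2 (insert('d')): buffer="gpdpdpdan" (len 9), cursors c1@3 c2@7, authorship .11..22..
After op 3 (delete): buffer="gppdpan" (len 7), cursors c1@2 c2@5, authorship .1..2..
After op 4 (delete): buffer="gpdan" (len 5), cursors c1@1 c2@3, authorship .....
After op 5 (add_cursor(2)): buffer="gpdan" (len 5), cursors c1@1 c3@2 c2@3, authorship .....
After op 6 (delete): buffer="an" (len 2), cursors c1@0 c2@0 c3@0, authorship ..
After op 7 (add_cursor(2)): buffer="an" (len 2), cursors c1@0 c2@0 c3@0 c4@2, authorship ..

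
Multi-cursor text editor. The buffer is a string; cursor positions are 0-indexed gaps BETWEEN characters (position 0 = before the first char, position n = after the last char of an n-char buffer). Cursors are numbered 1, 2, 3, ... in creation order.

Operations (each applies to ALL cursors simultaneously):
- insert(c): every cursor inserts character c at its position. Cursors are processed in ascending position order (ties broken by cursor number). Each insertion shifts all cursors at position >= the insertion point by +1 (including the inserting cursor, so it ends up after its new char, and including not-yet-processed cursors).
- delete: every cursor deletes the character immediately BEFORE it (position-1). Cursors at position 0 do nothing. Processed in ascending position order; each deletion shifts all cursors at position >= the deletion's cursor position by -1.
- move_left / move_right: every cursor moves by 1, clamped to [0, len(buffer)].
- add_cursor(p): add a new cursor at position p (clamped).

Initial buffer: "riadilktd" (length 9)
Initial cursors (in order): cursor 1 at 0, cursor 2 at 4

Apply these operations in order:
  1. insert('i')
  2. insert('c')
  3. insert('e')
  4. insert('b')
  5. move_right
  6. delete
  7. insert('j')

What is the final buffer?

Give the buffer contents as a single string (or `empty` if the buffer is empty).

After op 1 (insert('i')): buffer="iriadiilktd" (len 11), cursors c1@1 c2@6, authorship 1....2.....
After op 2 (insert('c')): buffer="icriadicilktd" (len 13), cursors c1@2 c2@8, authorship 11....22.....
After op 3 (insert('e')): buffer="iceriadiceilktd" (len 15), cursors c1@3 c2@10, authorship 111....222.....
After op 4 (insert('b')): buffer="icebriadicebilktd" (len 17), cursors c1@4 c2@12, authorship 1111....2222.....
After op 5 (move_right): buffer="icebriadicebilktd" (len 17), cursors c1@5 c2@13, authorship 1111....2222.....
After op 6 (delete): buffer="icebiadiceblktd" (len 15), cursors c1@4 c2@11, authorship 1111...2222....
After op 7 (insert('j')): buffer="icebjiadicebjlktd" (len 17), cursors c1@5 c2@13, authorship 11111...22222....

Answer: icebjiadicebjlktd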